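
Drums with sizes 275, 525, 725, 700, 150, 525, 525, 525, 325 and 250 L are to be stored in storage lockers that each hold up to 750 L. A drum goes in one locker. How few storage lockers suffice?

Total = 725 + 700 + 525 + 525 + 525 + 525 + 325 + 275 + 250 + 150 = 4525 L.
Lower bound: ⌈4525/750⌉ = 7 storage lockers.
A packing using 8 storage lockers:
  locker 1: 725 = 725
  locker 2: 700 = 700
  locker 3: 525 + 150 = 675
  locker 4: 525 = 525
  locker 5: 525 = 525
  locker 6: 525 = 525
  locker 7: 325 + 275 = 600
  locker 8: 250 = 250
No arrangement into 7 storage lockers stays within capacity, so 8 is optimal.

8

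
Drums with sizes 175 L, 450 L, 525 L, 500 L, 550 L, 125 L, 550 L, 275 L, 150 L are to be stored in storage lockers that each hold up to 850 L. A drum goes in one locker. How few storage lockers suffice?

5

Total = 550 + 550 + 525 + 500 + 450 + 275 + 175 + 150 + 125 = 3300 L.
Lower bound: ⌈3300/850⌉ = 4 storage lockers.
Also, 5 drums each exceed 425 L, and no two of those can share a locker, so at least 5 storage lockers are needed.
A packing using 5 storage lockers:
  locker 1: 550 + 275 = 825
  locker 2: 550 + 175 + 125 = 850
  locker 3: 525 + 150 = 675
  locker 4: 500 = 500
  locker 5: 450 = 450
This matches the lower bound, so 5 is optimal.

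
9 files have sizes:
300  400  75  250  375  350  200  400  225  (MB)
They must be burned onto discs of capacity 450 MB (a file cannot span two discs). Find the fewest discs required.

Total = 400 + 400 + 375 + 350 + 300 + 250 + 225 + 200 + 75 = 2575 MB.
Lower bound: ⌈2575/450⌉ = 6 discs.
A packing using 7 discs:
  disc 1: 400 = 400
  disc 2: 400 = 400
  disc 3: 375 + 75 = 450
  disc 4: 350 = 350
  disc 5: 300 = 300
  disc 6: 250 + 200 = 450
  disc 7: 225 = 225
No arrangement into 6 discs stays within capacity, so 7 is optimal.

7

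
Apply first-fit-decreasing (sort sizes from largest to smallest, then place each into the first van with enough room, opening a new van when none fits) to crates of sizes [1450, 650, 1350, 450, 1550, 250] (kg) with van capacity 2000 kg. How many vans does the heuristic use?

3

Sorted descending: 1550, 1450, 1350, 650, 450, 250.
  1550 → van 1 (new)  [load 1550/2000]
  1450 → van 2 (new)  [load 1450/2000]
  1350 → van 3 (new)  [load 1350/2000]
  650 → van 3  [load 2000/2000]
  450 → van 1  [load 2000/2000]
  250 → van 2  [load 1700/2000]
3 vans opened.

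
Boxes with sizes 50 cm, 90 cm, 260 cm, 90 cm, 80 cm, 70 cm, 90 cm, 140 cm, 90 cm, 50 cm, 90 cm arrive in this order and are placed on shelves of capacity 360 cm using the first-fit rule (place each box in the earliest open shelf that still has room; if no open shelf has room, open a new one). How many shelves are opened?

4

  50 → shelf 1 (new)  [load 50/360]
  90 → shelf 1  [load 140/360]
  260 → shelf 2 (new)  [load 260/360]
  90 → shelf 1  [load 230/360]
  80 → shelf 1  [load 310/360]
  70 → shelf 2  [load 330/360]
  90 → shelf 3 (new)  [load 90/360]
  140 → shelf 3  [load 230/360]
  90 → shelf 3  [load 320/360]
  50 → shelf 1  [load 360/360]
  90 → shelf 4 (new)  [load 90/360]
4 shelves opened.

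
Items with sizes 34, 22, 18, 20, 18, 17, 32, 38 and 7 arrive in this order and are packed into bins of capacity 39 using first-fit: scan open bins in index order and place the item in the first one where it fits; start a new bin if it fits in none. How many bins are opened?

  34 → bin 1 (new)  [load 34/39]
  22 → bin 2 (new)  [load 22/39]
  18 → bin 3 (new)  [load 18/39]
  20 → bin 3  [load 38/39]
  18 → bin 4 (new)  [load 18/39]
  17 → bin 2  [load 39/39]
  32 → bin 5 (new)  [load 32/39]
  38 → bin 6 (new)  [load 38/39]
  7 → bin 4  [load 25/39]
6 bins opened.

6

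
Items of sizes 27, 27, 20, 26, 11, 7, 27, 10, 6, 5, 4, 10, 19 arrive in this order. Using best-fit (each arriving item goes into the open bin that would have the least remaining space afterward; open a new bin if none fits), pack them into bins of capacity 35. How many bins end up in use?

  27 → bin 1 (new)  [load 27/35]
  27 → bin 2 (new)  [load 27/35]
  20 → bin 3 (new)  [load 20/35]
  26 → bin 4 (new)  [load 26/35]
  11 → bin 3  [load 31/35]
  7 → bin 1  [load 34/35]
  27 → bin 5 (new)  [load 27/35]
  10 → bin 6 (new)  [load 10/35]
  6 → bin 2  [load 33/35]
  5 → bin 5  [load 32/35]
  4 → bin 3  [load 35/35]
  10 → bin 6  [load 20/35]
  19 → bin 7 (new)  [load 19/35]
7 bins opened.

7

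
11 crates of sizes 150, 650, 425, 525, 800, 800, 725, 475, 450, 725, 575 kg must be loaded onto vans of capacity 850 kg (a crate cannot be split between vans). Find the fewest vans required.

10

Total = 800 + 800 + 725 + 725 + 650 + 575 + 525 + 475 + 450 + 425 + 150 = 6300 kg.
Lower bound: ⌈6300/850⌉ = 8 vans.
Also, 9 crates each exceed 425 kg, and no two of those can share a van, so at least 9 vans are needed.
A packing using 10 vans:
  van 1: 800 = 800
  van 2: 800 = 800
  van 3: 725 = 725
  van 4: 725 = 725
  van 5: 650 + 150 = 800
  van 6: 575 = 575
  van 7: 525 = 525
  van 8: 475 = 475
  van 9: 450 = 450
  van 10: 425 = 425
No arrangement into 9 vans stays within capacity, so 10 is optimal.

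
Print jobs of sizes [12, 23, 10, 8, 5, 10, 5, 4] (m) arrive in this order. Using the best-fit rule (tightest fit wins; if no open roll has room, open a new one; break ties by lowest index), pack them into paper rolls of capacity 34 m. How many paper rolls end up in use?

  12 → roll 1 (new)  [load 12/34]
  23 → roll 2 (new)  [load 23/34]
  10 → roll 2  [load 33/34]
  8 → roll 1  [load 20/34]
  5 → roll 1  [load 25/34]
  10 → roll 3 (new)  [load 10/34]
  5 → roll 1  [load 30/34]
  4 → roll 1  [load 34/34]
3 paper rolls opened.

3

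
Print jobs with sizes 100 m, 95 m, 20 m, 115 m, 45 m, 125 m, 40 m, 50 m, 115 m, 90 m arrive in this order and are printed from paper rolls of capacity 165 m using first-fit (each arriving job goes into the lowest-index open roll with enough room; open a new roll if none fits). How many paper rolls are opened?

6

  100 → roll 1 (new)  [load 100/165]
  95 → roll 2 (new)  [load 95/165]
  20 → roll 1  [load 120/165]
  115 → roll 3 (new)  [load 115/165]
  45 → roll 1  [load 165/165]
  125 → roll 4 (new)  [load 125/165]
  40 → roll 2  [load 135/165]
  50 → roll 3  [load 165/165]
  115 → roll 5 (new)  [load 115/165]
  90 → roll 6 (new)  [load 90/165]
6 paper rolls opened.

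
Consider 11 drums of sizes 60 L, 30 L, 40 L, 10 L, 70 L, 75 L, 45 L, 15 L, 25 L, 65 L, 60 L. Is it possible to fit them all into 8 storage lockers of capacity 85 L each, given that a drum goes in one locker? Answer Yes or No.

Yes

A valid assignment using 7 storage lockers:
  locker 1: 75 + 10 = 85
  locker 2: 70 + 15 = 85
  locker 3: 65 = 65
  locker 4: 60 + 25 = 85
  locker 5: 60 = 60
  locker 6: 45 + 40 = 85
  locker 7: 30 = 30
That uses only 7 ≤ 8, so 8 storage lockers are enough.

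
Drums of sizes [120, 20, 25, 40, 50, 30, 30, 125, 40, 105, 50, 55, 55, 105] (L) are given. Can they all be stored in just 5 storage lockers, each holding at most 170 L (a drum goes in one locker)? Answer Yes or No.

Total = 850 L; ⌈850/170⌉ = 5.
The bound of 5 does not rule out 5, but exhaustive search shows no assignment into 5 storage lockers of capacity 170 L exists — the minimum is 6.

No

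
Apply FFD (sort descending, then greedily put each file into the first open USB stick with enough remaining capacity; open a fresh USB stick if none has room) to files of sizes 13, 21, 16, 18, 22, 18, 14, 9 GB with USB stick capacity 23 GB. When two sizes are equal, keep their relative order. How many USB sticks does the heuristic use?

7

Sorted descending: 22, 21, 18, 18, 16, 14, 13, 9.
  22 → USB stick 1 (new)  [load 22/23]
  21 → USB stick 2 (new)  [load 21/23]
  18 → USB stick 3 (new)  [load 18/23]
  18 → USB stick 4 (new)  [load 18/23]
  16 → USB stick 5 (new)  [load 16/23]
  14 → USB stick 6 (new)  [load 14/23]
  13 → USB stick 7 (new)  [load 13/23]
  9 → USB stick 6  [load 23/23]
7 USB sticks opened.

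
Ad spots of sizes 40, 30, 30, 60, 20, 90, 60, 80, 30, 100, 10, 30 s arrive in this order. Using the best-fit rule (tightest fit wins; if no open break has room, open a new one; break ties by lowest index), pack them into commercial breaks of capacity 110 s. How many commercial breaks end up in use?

6

  40 → break 1 (new)  [load 40/110]
  30 → break 1  [load 70/110]
  30 → break 1  [load 100/110]
  60 → break 2 (new)  [load 60/110]
  20 → break 2  [load 80/110]
  90 → break 3 (new)  [load 90/110]
  60 → break 4 (new)  [load 60/110]
  80 → break 5 (new)  [load 80/110]
  30 → break 2  [load 110/110]
  100 → break 6 (new)  [load 100/110]
  10 → break 1  [load 110/110]
  30 → break 5  [load 110/110]
6 commercial breaks opened.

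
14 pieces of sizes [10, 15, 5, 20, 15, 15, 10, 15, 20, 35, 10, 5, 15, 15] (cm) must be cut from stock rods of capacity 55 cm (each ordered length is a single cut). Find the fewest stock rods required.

Total = 35 + 20 + 20 + 15 + 15 + 15 + 15 + 15 + 15 + 10 + 10 + 10 + 5 + 5 = 205 cm.
Lower bound: ⌈205/55⌉ = 4 stock rods.
A packing using 4 stock rods:
  stock rod 1: 35 + 20 = 55
  stock rod 2: 20 + 15 + 15 + 5 = 55
  stock rod 3: 15 + 15 + 15 + 10 = 55
  stock rod 4: 15 + 10 + 10 + 5 = 40
This matches the lower bound, so 4 is optimal.

4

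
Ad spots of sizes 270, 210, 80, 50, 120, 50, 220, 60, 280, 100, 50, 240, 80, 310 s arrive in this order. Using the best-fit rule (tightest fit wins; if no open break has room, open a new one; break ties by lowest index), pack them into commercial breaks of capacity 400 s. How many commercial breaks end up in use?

  270 → break 1 (new)  [load 270/400]
  210 → break 2 (new)  [load 210/400]
  80 → break 1  [load 350/400]
  50 → break 1  [load 400/400]
  120 → break 2  [load 330/400]
  50 → break 2  [load 380/400]
  220 → break 3 (new)  [load 220/400]
  60 → break 3  [load 280/400]
  280 → break 4 (new)  [load 280/400]
  100 → break 3  [load 380/400]
  50 → break 4  [load 330/400]
  240 → break 5 (new)  [load 240/400]
  80 → break 5  [load 320/400]
  310 → break 6 (new)  [load 310/400]
6 commercial breaks opened.

6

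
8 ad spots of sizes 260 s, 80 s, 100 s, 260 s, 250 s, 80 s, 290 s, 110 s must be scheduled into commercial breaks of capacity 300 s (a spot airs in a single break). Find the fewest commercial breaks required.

Total = 290 + 260 + 260 + 250 + 110 + 100 + 80 + 80 = 1430 s.
Lower bound: ⌈1430/300⌉ = 5 commercial breaks.
A packing using 6 commercial breaks:
  break 1: 290 = 290
  break 2: 260 = 260
  break 3: 260 = 260
  break 4: 250 = 250
  break 5: 110 + 100 + 80 = 290
  break 6: 80 = 80
No arrangement into 5 commercial breaks stays within capacity, so 6 is optimal.

6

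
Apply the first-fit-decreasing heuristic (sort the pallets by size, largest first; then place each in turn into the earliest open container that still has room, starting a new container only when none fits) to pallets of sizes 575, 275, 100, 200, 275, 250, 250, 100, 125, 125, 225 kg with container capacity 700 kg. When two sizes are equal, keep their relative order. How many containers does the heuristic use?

Sorted descending: 575, 275, 275, 250, 250, 225, 200, 125, 125, 100, 100.
  575 → container 1 (new)  [load 575/700]
  275 → container 2 (new)  [load 275/700]
  275 → container 2  [load 550/700]
  250 → container 3 (new)  [load 250/700]
  250 → container 3  [load 500/700]
  225 → container 4 (new)  [load 225/700]
  200 → container 3  [load 700/700]
  125 → container 1  [load 700/700]
  125 → container 2  [load 675/700]
  100 → container 4  [load 325/700]
  100 → container 4  [load 425/700]
4 containers opened.

4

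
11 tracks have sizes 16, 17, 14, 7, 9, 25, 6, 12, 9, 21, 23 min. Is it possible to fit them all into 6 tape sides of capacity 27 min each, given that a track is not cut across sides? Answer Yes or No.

No

Total = 159 min; ⌈159/27⌉ = 6.
The bound of 6 does not rule out 6, but exhaustive search shows no assignment into 6 tape sides of capacity 27 min exists — the minimum is 7.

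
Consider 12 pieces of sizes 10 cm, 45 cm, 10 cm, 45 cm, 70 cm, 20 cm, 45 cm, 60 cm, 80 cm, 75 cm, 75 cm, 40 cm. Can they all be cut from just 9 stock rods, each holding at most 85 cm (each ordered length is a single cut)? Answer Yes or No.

A valid assignment using 8 stock rods:
  stock rod 1: 80 = 80
  stock rod 2: 75 + 10 = 85
  stock rod 3: 75 + 10 = 85
  stock rod 4: 70 = 70
  stock rod 5: 60 + 20 = 80
  stock rod 6: 45 + 40 = 85
  stock rod 7: 45 = 45
  stock rod 8: 45 = 45
That uses only 8 ≤ 9, so 9 stock rods are enough.

Yes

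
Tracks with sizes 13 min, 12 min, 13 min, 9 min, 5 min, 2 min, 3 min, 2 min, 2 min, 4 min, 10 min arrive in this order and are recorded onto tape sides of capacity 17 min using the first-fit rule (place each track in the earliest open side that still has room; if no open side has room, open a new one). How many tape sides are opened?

  13 → side 1 (new)  [load 13/17]
  12 → side 2 (new)  [load 12/17]
  13 → side 3 (new)  [load 13/17]
  9 → side 4 (new)  [load 9/17]
  5 → side 2  [load 17/17]
  2 → side 1  [load 15/17]
  3 → side 3  [load 16/17]
  2 → side 1  [load 17/17]
  2 → side 4  [load 11/17]
  4 → side 4  [load 15/17]
  10 → side 5 (new)  [load 10/17]
5 tape sides opened.

5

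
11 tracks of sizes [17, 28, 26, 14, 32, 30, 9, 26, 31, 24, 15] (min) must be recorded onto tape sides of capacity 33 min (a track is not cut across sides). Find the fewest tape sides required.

9

Total = 32 + 31 + 30 + 28 + 26 + 26 + 24 + 17 + 15 + 14 + 9 = 252 min.
Lower bound: ⌈252/33⌉ = 8 tape sides.
A packing using 9 tape sides:
  side 1: 32 = 32
  side 2: 31 = 31
  side 3: 30 = 30
  side 4: 28 = 28
  side 5: 26 = 26
  side 6: 26 = 26
  side 7: 24 + 9 = 33
  side 8: 17 + 15 = 32
  side 9: 14 = 14
No arrangement into 8 tape sides stays within capacity, so 9 is optimal.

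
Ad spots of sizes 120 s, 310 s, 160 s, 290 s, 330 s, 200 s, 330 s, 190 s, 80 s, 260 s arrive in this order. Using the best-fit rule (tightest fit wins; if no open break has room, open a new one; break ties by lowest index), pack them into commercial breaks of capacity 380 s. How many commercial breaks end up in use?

  120 → break 1 (new)  [load 120/380]
  310 → break 2 (new)  [load 310/380]
  160 → break 1  [load 280/380]
  290 → break 3 (new)  [load 290/380]
  330 → break 4 (new)  [load 330/380]
  200 → break 5 (new)  [load 200/380]
  330 → break 6 (new)  [load 330/380]
  190 → break 7 (new)  [load 190/380]
  80 → break 3  [load 370/380]
  260 → break 8 (new)  [load 260/380]
8 commercial breaks opened.

8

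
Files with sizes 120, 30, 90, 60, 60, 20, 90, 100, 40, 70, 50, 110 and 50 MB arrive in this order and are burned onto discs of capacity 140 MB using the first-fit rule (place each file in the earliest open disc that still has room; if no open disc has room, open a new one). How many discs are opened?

  120 → disc 1 (new)  [load 120/140]
  30 → disc 2 (new)  [load 30/140]
  90 → disc 2  [load 120/140]
  60 → disc 3 (new)  [load 60/140]
  60 → disc 3  [load 120/140]
  20 → disc 1  [load 140/140]
  90 → disc 4 (new)  [load 90/140]
  100 → disc 5 (new)  [load 100/140]
  40 → disc 4  [load 130/140]
  70 → disc 6 (new)  [load 70/140]
  50 → disc 6  [load 120/140]
  110 → disc 7 (new)  [load 110/140]
  50 → disc 8 (new)  [load 50/140]
8 discs opened.

8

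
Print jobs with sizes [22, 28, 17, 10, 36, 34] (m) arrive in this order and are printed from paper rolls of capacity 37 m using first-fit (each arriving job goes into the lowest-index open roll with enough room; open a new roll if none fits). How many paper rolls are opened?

  22 → roll 1 (new)  [load 22/37]
  28 → roll 2 (new)  [load 28/37]
  17 → roll 3 (new)  [load 17/37]
  10 → roll 1  [load 32/37]
  36 → roll 4 (new)  [load 36/37]
  34 → roll 5 (new)  [load 34/37]
5 paper rolls opened.

5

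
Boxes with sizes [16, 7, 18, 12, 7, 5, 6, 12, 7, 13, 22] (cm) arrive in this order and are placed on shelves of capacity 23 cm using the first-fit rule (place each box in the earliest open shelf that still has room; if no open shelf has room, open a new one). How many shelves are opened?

6

  16 → shelf 1 (new)  [load 16/23]
  7 → shelf 1  [load 23/23]
  18 → shelf 2 (new)  [load 18/23]
  12 → shelf 3 (new)  [load 12/23]
  7 → shelf 3  [load 19/23]
  5 → shelf 2  [load 23/23]
  6 → shelf 4 (new)  [load 6/23]
  12 → shelf 4  [load 18/23]
  7 → shelf 5 (new)  [load 7/23]
  13 → shelf 5  [load 20/23]
  22 → shelf 6 (new)  [load 22/23]
6 shelves opened.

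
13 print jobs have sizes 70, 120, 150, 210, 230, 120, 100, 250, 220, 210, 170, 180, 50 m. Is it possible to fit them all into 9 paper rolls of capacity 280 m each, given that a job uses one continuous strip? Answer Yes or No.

A valid assignment using 9 paper rolls:
  roll 1: 250 = 250
  roll 2: 230 + 50 = 280
  roll 3: 220 = 220
  roll 4: 210 + 70 = 280
  roll 5: 210 = 210
  roll 6: 180 + 100 = 280
  roll 7: 170 = 170
  roll 8: 150 + 120 = 270
  roll 9: 120 = 120
Every load is within 280 m, so 9 paper rolls suffice.

Yes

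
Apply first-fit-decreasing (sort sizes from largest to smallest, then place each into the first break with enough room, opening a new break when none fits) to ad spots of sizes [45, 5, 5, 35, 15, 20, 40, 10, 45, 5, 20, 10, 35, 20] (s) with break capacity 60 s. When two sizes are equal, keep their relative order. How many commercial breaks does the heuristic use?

6

Sorted descending: 45, 45, 40, 35, 35, 20, 20, 20, 15, 10, 10, 5, 5, 5.
  45 → break 1 (new)  [load 45/60]
  45 → break 2 (new)  [load 45/60]
  40 → break 3 (new)  [load 40/60]
  35 → break 4 (new)  [load 35/60]
  35 → break 5 (new)  [load 35/60]
  20 → break 3  [load 60/60]
  20 → break 4  [load 55/60]
  20 → break 5  [load 55/60]
  15 → break 1  [load 60/60]
  10 → break 2  [load 55/60]
  10 → break 6 (new)  [load 10/60]
  5 → break 2  [load 60/60]
  5 → break 4  [load 60/60]
  5 → break 5  [load 60/60]
6 commercial breaks opened.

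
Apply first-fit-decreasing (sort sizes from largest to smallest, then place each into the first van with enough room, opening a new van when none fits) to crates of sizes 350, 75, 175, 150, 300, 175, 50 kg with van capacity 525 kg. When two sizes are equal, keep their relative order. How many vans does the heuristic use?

Sorted descending: 350, 300, 175, 175, 150, 75, 50.
  350 → van 1 (new)  [load 350/525]
  300 → van 2 (new)  [load 300/525]
  175 → van 1  [load 525/525]
  175 → van 2  [load 475/525]
  150 → van 3 (new)  [load 150/525]
  75 → van 3  [load 225/525]
  50 → van 2  [load 525/525]
3 vans opened.

3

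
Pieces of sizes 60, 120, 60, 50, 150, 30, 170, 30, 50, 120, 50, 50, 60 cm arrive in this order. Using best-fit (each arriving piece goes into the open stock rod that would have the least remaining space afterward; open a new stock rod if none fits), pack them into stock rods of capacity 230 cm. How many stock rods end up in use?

  60 → stock rod 1 (new)  [load 60/230]
  120 → stock rod 1  [load 180/230]
  60 → stock rod 2 (new)  [load 60/230]
  50 → stock rod 1  [load 230/230]
  150 → stock rod 2  [load 210/230]
  30 → stock rod 3 (new)  [load 30/230]
  170 → stock rod 3  [load 200/230]
  30 → stock rod 3  [load 230/230]
  50 → stock rod 4 (new)  [load 50/230]
  120 → stock rod 4  [load 170/230]
  50 → stock rod 4  [load 220/230]
  50 → stock rod 5 (new)  [load 50/230]
  60 → stock rod 5  [load 110/230]
5 stock rods opened.

5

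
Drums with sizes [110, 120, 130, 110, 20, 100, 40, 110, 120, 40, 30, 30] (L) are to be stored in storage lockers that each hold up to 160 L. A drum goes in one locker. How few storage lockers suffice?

7

Total = 130 + 120 + 120 + 110 + 110 + 110 + 100 + 40 + 40 + 30 + 30 + 20 = 960 L.
Lower bound: ⌈960/160⌉ = 6 storage lockers.
Also, 7 drums each exceed 80 L, and no two of those can share a locker, so at least 7 storage lockers are needed.
A packing using 7 storage lockers:
  locker 1: 130 + 30 = 160
  locker 2: 120 + 40 = 160
  locker 3: 120 + 40 = 160
  locker 4: 110 + 30 + 20 = 160
  locker 5: 110 = 110
  locker 6: 110 = 110
  locker 7: 100 = 100
This matches the lower bound, so 7 is optimal.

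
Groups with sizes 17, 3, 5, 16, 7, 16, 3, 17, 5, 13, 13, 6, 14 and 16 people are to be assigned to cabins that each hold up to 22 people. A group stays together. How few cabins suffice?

Total = 17 + 17 + 16 + 16 + 16 + 14 + 13 + 13 + 7 + 6 + 5 + 5 + 3 + 3 = 151 people.
Lower bound: ⌈151/22⌉ = 7 cabins.
Also, 8 groups each exceed 11 people, and no two of those can share a cabin, so at least 8 cabins are needed.
A packing using 8 cabins:
  cabin 1: 17 + 5 = 22
  cabin 2: 17 + 5 = 22
  cabin 3: 16 + 6 = 22
  cabin 4: 16 + 3 + 3 = 22
  cabin 5: 16 = 16
  cabin 6: 14 + 7 = 21
  cabin 7: 13 = 13
  cabin 8: 13 = 13
This matches the lower bound, so 8 is optimal.

8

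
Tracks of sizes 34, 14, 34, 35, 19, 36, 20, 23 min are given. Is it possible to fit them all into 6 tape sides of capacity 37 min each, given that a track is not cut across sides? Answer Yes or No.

Total = 215 min; ⌈215/37⌉ = 6.
7 tracks each exceed half the capacity and cannot share a side, forcing at least 7 tape sides.
At least 7 tape sides are required, but only 6 are allowed.

No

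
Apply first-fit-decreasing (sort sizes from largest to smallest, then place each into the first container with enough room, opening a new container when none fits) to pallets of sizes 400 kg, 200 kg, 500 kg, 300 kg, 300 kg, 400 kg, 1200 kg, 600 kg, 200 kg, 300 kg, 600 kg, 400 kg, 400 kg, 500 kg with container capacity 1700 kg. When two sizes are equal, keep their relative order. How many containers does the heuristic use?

4

Sorted descending: 1200, 600, 600, 500, 500, 400, 400, 400, 400, 300, 300, 300, 200, 200.
  1200 → container 1 (new)  [load 1200/1700]
  600 → container 2 (new)  [load 600/1700]
  600 → container 2  [load 1200/1700]
  500 → container 1  [load 1700/1700]
  500 → container 2  [load 1700/1700]
  400 → container 3 (new)  [load 400/1700]
  400 → container 3  [load 800/1700]
  400 → container 3  [load 1200/1700]
  400 → container 3  [load 1600/1700]
  300 → container 4 (new)  [load 300/1700]
  300 → container 4  [load 600/1700]
  300 → container 4  [load 900/1700]
  200 → container 4  [load 1100/1700]
  200 → container 4  [load 1300/1700]
4 containers opened.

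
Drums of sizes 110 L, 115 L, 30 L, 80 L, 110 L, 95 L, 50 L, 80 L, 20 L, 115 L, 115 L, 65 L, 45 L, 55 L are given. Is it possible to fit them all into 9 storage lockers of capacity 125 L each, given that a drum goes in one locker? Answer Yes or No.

No

Total = 1085 L; ⌈1085/125⌉ = 9.
The bound of 9 does not rule out 9, but exhaustive search shows no assignment into 9 storage lockers of capacity 125 L exists — the minimum is 10.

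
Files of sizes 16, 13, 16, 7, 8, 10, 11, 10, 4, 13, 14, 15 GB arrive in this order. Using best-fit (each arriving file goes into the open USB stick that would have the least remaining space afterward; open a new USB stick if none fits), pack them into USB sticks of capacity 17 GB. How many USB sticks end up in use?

10

  16 → USB stick 1 (new)  [load 16/17]
  13 → USB stick 2 (new)  [load 13/17]
  16 → USB stick 3 (new)  [load 16/17]
  7 → USB stick 4 (new)  [load 7/17]
  8 → USB stick 4  [load 15/17]
  10 → USB stick 5 (new)  [load 10/17]
  11 → USB stick 6 (new)  [load 11/17]
  10 → USB stick 7 (new)  [load 10/17]
  4 → USB stick 2  [load 17/17]
  13 → USB stick 8 (new)  [load 13/17]
  14 → USB stick 9 (new)  [load 14/17]
  15 → USB stick 10 (new)  [load 15/17]
10 USB sticks opened.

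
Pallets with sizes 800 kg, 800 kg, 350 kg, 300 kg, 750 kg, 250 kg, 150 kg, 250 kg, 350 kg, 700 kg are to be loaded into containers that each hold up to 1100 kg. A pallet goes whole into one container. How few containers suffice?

5

Total = 800 + 800 + 750 + 700 + 350 + 350 + 300 + 250 + 250 + 150 = 4700 kg.
Lower bound: ⌈4700/1100⌉ = 5 containers.
A packing using 5 containers:
  container 1: 800 + 300 = 1100
  container 2: 800 + 250 = 1050
  container 3: 750 + 350 = 1100
  container 4: 700 + 350 = 1050
  container 5: 250 + 150 = 400
This matches the lower bound, so 5 is optimal.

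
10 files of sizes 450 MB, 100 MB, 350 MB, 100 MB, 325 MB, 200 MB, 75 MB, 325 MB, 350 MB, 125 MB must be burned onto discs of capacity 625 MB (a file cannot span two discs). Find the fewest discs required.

Total = 450 + 350 + 350 + 325 + 325 + 200 + 125 + 100 + 100 + 75 = 2400 MB.
Lower bound: ⌈2400/625⌉ = 4 discs.
Also, 5 files each exceed 625/2 MB, and no two of those can share a disc, so at least 5 discs are needed.
A packing using 5 discs:
  disc 1: 450 + 125 = 575
  disc 2: 350 + 200 + 75 = 625
  disc 3: 350 + 100 + 100 = 550
  disc 4: 325 = 325
  disc 5: 325 = 325
This matches the lower bound, so 5 is optimal.

5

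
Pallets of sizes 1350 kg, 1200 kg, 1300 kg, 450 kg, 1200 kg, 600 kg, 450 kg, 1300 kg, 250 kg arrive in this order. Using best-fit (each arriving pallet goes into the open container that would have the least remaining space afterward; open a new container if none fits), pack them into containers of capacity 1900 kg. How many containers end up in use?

5

  1350 → container 1 (new)  [load 1350/1900]
  1200 → container 2 (new)  [load 1200/1900]
  1300 → container 3 (new)  [load 1300/1900]
  450 → container 1  [load 1800/1900]
  1200 → container 4 (new)  [load 1200/1900]
  600 → container 3  [load 1900/1900]
  450 → container 2  [load 1650/1900]
  1300 → container 5 (new)  [load 1300/1900]
  250 → container 2  [load 1900/1900]
5 containers opened.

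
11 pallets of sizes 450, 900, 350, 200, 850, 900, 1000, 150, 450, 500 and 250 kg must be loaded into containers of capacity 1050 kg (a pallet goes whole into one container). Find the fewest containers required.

6

Total = 1000 + 900 + 900 + 850 + 500 + 450 + 450 + 350 + 250 + 200 + 150 = 6000 kg.
Lower bound: ⌈6000/1050⌉ = 6 containers.
A packing using 6 containers:
  container 1: 1000 = 1000
  container 2: 900 + 150 = 1050
  container 3: 900 = 900
  container 4: 850 + 200 = 1050
  container 5: 500 + 450 = 950
  container 6: 450 + 350 + 250 = 1050
This matches the lower bound, so 6 is optimal.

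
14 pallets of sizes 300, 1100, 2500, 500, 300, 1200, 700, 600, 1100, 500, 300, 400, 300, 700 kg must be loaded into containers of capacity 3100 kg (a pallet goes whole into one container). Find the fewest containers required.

Total = 2500 + 1200 + 1100 + 1100 + 700 + 700 + 600 + 500 + 500 + 400 + 300 + 300 + 300 + 300 = 10500 kg.
Lower bound: ⌈10500/3100⌉ = 4 containers.
A packing using 4 containers:
  container 1: 2500 + 600 = 3100
  container 2: 1200 + 1100 + 700 = 3000
  container 3: 1100 + 700 + 500 + 500 + 300 = 3100
  container 4: 400 + 300 + 300 + 300 = 1300
This matches the lower bound, so 4 is optimal.

4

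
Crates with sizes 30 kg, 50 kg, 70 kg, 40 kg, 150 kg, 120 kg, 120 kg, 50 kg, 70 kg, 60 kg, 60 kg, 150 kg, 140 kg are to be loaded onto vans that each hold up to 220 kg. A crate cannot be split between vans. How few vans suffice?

6

Total = 150 + 150 + 140 + 120 + 120 + 70 + 70 + 60 + 60 + 50 + 50 + 40 + 30 = 1110 kg.
Lower bound: ⌈1110/220⌉ = 6 vans.
A packing using 6 vans:
  van 1: 150 + 70 = 220
  van 2: 150 + 70 = 220
  van 3: 140 + 60 = 200
  van 4: 120 + 60 + 40 = 220
  van 5: 120 + 50 + 50 = 220
  van 6: 30 = 30
This matches the lower bound, so 6 is optimal.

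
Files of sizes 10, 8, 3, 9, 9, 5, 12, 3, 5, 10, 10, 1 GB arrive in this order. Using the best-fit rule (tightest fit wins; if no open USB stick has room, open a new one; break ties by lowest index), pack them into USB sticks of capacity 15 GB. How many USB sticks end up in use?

7

  10 → USB stick 1 (new)  [load 10/15]
  8 → USB stick 2 (new)  [load 8/15]
  3 → USB stick 1  [load 13/15]
  9 → USB stick 3 (new)  [load 9/15]
  9 → USB stick 4 (new)  [load 9/15]
  5 → USB stick 3  [load 14/15]
  12 → USB stick 5 (new)  [load 12/15]
  3 → USB stick 5  [load 15/15]
  5 → USB stick 4  [load 14/15]
  10 → USB stick 6 (new)  [load 10/15]
  10 → USB stick 7 (new)  [load 10/15]
  1 → USB stick 3  [load 15/15]
7 USB sticks opened.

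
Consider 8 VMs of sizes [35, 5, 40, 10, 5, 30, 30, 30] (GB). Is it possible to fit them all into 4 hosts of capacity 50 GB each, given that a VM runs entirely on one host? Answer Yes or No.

No

Total = 185 GB; ⌈185/50⌉ = 4.
5 VMs each exceed half the capacity and cannot share a host, forcing at least 5 hosts.
At least 5 hosts are required, but only 4 are allowed.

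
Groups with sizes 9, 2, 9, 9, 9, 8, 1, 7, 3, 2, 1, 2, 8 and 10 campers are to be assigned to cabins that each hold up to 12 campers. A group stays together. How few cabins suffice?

8

Total = 10 + 9 + 9 + 9 + 9 + 8 + 8 + 7 + 3 + 2 + 2 + 2 + 1 + 1 = 80 campers.
Lower bound: ⌈80/12⌉ = 7 cabins.
Also, 8 groups each exceed 6 campers, and no two of those can share a cabin, so at least 8 cabins are needed.
A packing using 8 cabins:
  cabin 1: 10 + 2 = 12
  cabin 2: 9 + 3 = 12
  cabin 3: 9 + 2 + 1 = 12
  cabin 4: 9 + 2 + 1 = 12
  cabin 5: 9 = 9
  cabin 6: 8 = 8
  cabin 7: 8 = 8
  cabin 8: 7 = 7
This matches the lower bound, so 8 is optimal.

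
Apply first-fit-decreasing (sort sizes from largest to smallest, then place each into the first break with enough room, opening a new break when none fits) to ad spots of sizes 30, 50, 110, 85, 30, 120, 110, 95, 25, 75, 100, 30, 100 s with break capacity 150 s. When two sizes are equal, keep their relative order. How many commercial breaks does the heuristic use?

8

Sorted descending: 120, 110, 110, 100, 100, 95, 85, 75, 50, 30, 30, 30, 25.
  120 → break 1 (new)  [load 120/150]
  110 → break 2 (new)  [load 110/150]
  110 → break 3 (new)  [load 110/150]
  100 → break 4 (new)  [load 100/150]
  100 → break 5 (new)  [load 100/150]
  95 → break 6 (new)  [load 95/150]
  85 → break 7 (new)  [load 85/150]
  75 → break 8 (new)  [load 75/150]
  50 → break 4  [load 150/150]
  30 → break 1  [load 150/150]
  30 → break 2  [load 140/150]
  30 → break 3  [load 140/150]
  25 → break 5  [load 125/150]
8 commercial breaks opened.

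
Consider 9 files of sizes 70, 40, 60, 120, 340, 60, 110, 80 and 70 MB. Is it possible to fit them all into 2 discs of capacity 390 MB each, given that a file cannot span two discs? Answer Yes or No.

Total = 950 MB; ⌈950/390⌉ = 3.
At least 3 discs are required, but only 2 are allowed.

No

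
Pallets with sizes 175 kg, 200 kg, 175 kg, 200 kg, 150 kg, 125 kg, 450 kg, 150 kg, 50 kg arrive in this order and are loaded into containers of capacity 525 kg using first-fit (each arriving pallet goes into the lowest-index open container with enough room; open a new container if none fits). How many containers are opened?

  175 → container 1 (new)  [load 175/525]
  200 → container 1  [load 375/525]
  175 → container 2 (new)  [load 175/525]
  200 → container 2  [load 375/525]
  150 → container 1  [load 525/525]
  125 → container 2  [load 500/525]
  450 → container 3 (new)  [load 450/525]
  150 → container 4 (new)  [load 150/525]
  50 → container 3  [load 500/525]
4 containers opened.

4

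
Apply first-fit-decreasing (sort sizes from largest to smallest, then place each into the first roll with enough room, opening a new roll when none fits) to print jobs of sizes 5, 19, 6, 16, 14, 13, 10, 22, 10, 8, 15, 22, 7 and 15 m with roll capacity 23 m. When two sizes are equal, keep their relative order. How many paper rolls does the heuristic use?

Sorted descending: 22, 22, 19, 16, 15, 15, 14, 13, 10, 10, 8, 7, 6, 5.
  22 → roll 1 (new)  [load 22/23]
  22 → roll 2 (new)  [load 22/23]
  19 → roll 3 (new)  [load 19/23]
  16 → roll 4 (new)  [load 16/23]
  15 → roll 5 (new)  [load 15/23]
  15 → roll 6 (new)  [load 15/23]
  14 → roll 7 (new)  [load 14/23]
  13 → roll 8 (new)  [load 13/23]
  10 → roll 8  [load 23/23]
  10 → roll 9 (new)  [load 10/23]
  8 → roll 5  [load 23/23]
  7 → roll 4  [load 23/23]
  6 → roll 6  [load 21/23]
  5 → roll 7  [load 19/23]
9 paper rolls opened.

9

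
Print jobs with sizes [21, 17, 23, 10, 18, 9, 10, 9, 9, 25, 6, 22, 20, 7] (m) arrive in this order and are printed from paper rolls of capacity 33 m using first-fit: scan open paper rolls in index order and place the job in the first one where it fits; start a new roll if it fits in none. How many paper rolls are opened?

7

  21 → roll 1 (new)  [load 21/33]
  17 → roll 2 (new)  [load 17/33]
  23 → roll 3 (new)  [load 23/33]
  10 → roll 1  [load 31/33]
  18 → roll 4 (new)  [load 18/33]
  9 → roll 2  [load 26/33]
  10 → roll 3  [load 33/33]
  9 → roll 4  [load 27/33]
  9 → roll 5 (new)  [load 9/33]
  25 → roll 6 (new)  [load 25/33]
  6 → roll 2  [load 32/33]
  22 → roll 5  [load 31/33]
  20 → roll 7 (new)  [load 20/33]
  7 → roll 6  [load 32/33]
7 paper rolls opened.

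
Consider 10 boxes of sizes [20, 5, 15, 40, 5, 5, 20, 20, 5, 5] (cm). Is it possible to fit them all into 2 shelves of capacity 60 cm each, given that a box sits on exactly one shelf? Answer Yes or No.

Total = 140 cm; ⌈140/60⌉ = 3.
At least 3 shelves are required, but only 2 are allowed.

No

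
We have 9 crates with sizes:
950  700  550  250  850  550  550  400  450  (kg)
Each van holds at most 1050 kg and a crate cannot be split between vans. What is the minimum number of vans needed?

Total = 950 + 850 + 700 + 550 + 550 + 550 + 450 + 400 + 250 = 5250 kg.
Lower bound: ⌈5250/1050⌉ = 5 vans.
Also, 6 crates each exceed 525 kg, and no two of those can share a van, so at least 6 vans are needed.
A packing using 6 vans:
  van 1: 950 = 950
  van 2: 850 = 850
  van 3: 700 + 250 = 950
  van 4: 550 + 450 = 1000
  van 5: 550 + 400 = 950
  van 6: 550 = 550
This matches the lower bound, so 6 is optimal.

6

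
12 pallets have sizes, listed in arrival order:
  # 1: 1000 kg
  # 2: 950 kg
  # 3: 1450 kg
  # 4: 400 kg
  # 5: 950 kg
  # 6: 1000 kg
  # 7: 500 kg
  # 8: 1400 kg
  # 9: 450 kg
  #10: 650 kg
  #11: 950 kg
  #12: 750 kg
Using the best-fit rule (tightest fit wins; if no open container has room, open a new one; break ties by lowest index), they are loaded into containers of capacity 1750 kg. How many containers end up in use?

7

  1000 → container 1 (new)  [load 1000/1750]
  950 → container 2 (new)  [load 950/1750]
  1450 → container 3 (new)  [load 1450/1750]
  400 → container 1  [load 1400/1750]
  950 → container 4 (new)  [load 950/1750]
  1000 → container 5 (new)  [load 1000/1750]
  500 → container 5  [load 1500/1750]
  1400 → container 6 (new)  [load 1400/1750]
  450 → container 2  [load 1400/1750]
  650 → container 4  [load 1600/1750]
  950 → container 7 (new)  [load 950/1750]
  750 → container 7  [load 1700/1750]
7 containers opened.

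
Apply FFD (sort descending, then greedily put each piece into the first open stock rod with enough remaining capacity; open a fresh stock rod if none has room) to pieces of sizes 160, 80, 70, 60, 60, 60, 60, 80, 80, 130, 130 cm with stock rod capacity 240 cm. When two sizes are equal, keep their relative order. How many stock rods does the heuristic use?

Sorted descending: 160, 130, 130, 80, 80, 80, 70, 60, 60, 60, 60.
  160 → stock rod 1 (new)  [load 160/240]
  130 → stock rod 2 (new)  [load 130/240]
  130 → stock rod 3 (new)  [load 130/240]
  80 → stock rod 1  [load 240/240]
  80 → stock rod 2  [load 210/240]
  80 → stock rod 3  [load 210/240]
  70 → stock rod 4 (new)  [load 70/240]
  60 → stock rod 4  [load 130/240]
  60 → stock rod 4  [load 190/240]
  60 → stock rod 5 (new)  [load 60/240]
  60 → stock rod 5  [load 120/240]
5 stock rods opened.

5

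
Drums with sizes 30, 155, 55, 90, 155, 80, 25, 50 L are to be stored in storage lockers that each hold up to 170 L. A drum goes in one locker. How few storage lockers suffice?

4

Total = 155 + 155 + 90 + 80 + 55 + 50 + 30 + 25 = 640 L.
Lower bound: ⌈640/170⌉ = 4 storage lockers.
A packing using 4 storage lockers:
  locker 1: 155 = 155
  locker 2: 155 = 155
  locker 3: 90 + 80 = 170
  locker 4: 55 + 50 + 30 + 25 = 160
This matches the lower bound, so 4 is optimal.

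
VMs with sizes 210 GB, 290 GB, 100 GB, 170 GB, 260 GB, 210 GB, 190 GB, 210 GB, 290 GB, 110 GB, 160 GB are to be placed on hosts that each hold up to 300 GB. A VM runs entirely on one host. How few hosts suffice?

9

Total = 290 + 290 + 260 + 210 + 210 + 210 + 190 + 170 + 160 + 110 + 100 = 2200 GB.
Lower bound: ⌈2200/300⌉ = 8 hosts.
Also, 9 VMs each exceed 150 GB, and no two of those can share a host, so at least 9 hosts are needed.
A packing using 9 hosts:
  host 1: 290 = 290
  host 2: 290 = 290
  host 3: 260 = 260
  host 4: 210 = 210
  host 5: 210 = 210
  host 6: 210 = 210
  host 7: 190 + 110 = 300
  host 8: 170 + 100 = 270
  host 9: 160 = 160
This matches the lower bound, so 9 is optimal.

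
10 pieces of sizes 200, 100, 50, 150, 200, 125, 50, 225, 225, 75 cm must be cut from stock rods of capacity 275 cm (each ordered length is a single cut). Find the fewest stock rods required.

Total = 225 + 225 + 200 + 200 + 150 + 125 + 100 + 75 + 50 + 50 = 1400 cm.
Lower bound: ⌈1400/275⌉ = 6 stock rods.
A packing using 6 stock rods:
  stock rod 1: 225 + 50 = 275
  stock rod 2: 225 + 50 = 275
  stock rod 3: 200 + 75 = 275
  stock rod 4: 200 = 200
  stock rod 5: 150 + 125 = 275
  stock rod 6: 100 = 100
This matches the lower bound, so 6 is optimal.

6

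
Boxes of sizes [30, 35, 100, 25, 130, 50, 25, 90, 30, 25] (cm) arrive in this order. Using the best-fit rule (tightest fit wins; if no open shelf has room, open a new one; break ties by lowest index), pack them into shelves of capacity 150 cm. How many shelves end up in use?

  30 → shelf 1 (new)  [load 30/150]
  35 → shelf 1  [load 65/150]
  100 → shelf 2 (new)  [load 100/150]
  25 → shelf 2  [load 125/150]
  130 → shelf 3 (new)  [load 130/150]
  50 → shelf 1  [load 115/150]
  25 → shelf 2  [load 150/150]
  90 → shelf 4 (new)  [load 90/150]
  30 → shelf 1  [load 145/150]
  25 → shelf 4  [load 115/150]
4 shelves opened.

4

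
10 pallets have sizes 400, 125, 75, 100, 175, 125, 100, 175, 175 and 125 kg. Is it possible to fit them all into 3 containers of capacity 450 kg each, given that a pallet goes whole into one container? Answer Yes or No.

No

Total = 1575 kg; ⌈1575/450⌉ = 4.
At least 4 containers are required, but only 3 are allowed.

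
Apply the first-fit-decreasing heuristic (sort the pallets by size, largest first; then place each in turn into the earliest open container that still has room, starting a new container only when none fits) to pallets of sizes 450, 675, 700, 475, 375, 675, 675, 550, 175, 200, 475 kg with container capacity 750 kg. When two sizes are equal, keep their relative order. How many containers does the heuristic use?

9

Sorted descending: 700, 675, 675, 675, 550, 475, 475, 450, 375, 200, 175.
  700 → container 1 (new)  [load 700/750]
  675 → container 2 (new)  [load 675/750]
  675 → container 3 (new)  [load 675/750]
  675 → container 4 (new)  [load 675/750]
  550 → container 5 (new)  [load 550/750]
  475 → container 6 (new)  [load 475/750]
  475 → container 7 (new)  [load 475/750]
  450 → container 8 (new)  [load 450/750]
  375 → container 9 (new)  [load 375/750]
  200 → container 5  [load 750/750]
  175 → container 6  [load 650/750]
9 containers opened.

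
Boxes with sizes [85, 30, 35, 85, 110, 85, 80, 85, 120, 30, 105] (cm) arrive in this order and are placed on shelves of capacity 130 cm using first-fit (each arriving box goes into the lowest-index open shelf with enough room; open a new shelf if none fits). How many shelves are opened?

8

  85 → shelf 1 (new)  [load 85/130]
  30 → shelf 1  [load 115/130]
  35 → shelf 2 (new)  [load 35/130]
  85 → shelf 2  [load 120/130]
  110 → shelf 3 (new)  [load 110/130]
  85 → shelf 4 (new)  [load 85/130]
  80 → shelf 5 (new)  [load 80/130]
  85 → shelf 6 (new)  [load 85/130]
  120 → shelf 7 (new)  [load 120/130]
  30 → shelf 4  [load 115/130]
  105 → shelf 8 (new)  [load 105/130]
8 shelves opened.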